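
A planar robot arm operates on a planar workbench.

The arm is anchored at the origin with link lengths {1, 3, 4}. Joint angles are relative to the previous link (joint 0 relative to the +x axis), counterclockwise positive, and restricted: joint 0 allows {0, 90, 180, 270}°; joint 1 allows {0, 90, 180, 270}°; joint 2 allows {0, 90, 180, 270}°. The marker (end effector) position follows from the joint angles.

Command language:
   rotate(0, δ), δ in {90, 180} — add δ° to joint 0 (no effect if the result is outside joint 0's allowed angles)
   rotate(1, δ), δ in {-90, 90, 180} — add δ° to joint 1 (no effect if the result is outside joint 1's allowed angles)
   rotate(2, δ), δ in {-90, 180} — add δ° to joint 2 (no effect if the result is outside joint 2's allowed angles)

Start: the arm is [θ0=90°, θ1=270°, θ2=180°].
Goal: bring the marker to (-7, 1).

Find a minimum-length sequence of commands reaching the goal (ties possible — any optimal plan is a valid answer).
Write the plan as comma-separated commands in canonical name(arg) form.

start: [θ0=90°, θ1=270°, θ2=180°]
[1] after rotate(2, 180): [θ0=90°, θ1=270°, θ2=0°]
[2] after rotate(1, 180): [θ0=90°, θ1=90°, θ2=0°]
no 1-step plan works, so 2 is optimal.

rotate(2, 180), rotate(1, 180)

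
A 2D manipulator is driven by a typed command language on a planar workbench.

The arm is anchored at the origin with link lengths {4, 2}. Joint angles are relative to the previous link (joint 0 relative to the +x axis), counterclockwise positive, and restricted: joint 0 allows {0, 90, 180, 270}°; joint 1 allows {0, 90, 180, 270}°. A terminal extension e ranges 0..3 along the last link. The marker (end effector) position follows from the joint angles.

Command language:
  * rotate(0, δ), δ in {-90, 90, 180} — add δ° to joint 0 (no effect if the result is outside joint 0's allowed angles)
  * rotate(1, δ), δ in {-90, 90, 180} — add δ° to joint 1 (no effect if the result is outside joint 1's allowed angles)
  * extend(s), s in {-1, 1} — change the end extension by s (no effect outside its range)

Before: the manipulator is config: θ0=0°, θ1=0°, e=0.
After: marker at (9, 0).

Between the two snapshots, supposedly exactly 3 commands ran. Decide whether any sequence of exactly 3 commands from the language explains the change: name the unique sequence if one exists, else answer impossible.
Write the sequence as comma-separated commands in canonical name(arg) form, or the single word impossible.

initial: config: θ0=0°, θ1=0°, e=0
step 1 (extend(1)): config: θ0=0°, θ1=0°, e=1
step 2 (extend(1)): config: θ0=0°, θ1=0°, e=2
step 3 (extend(1)): config: θ0=0°, θ1=0°, e=3
uniquely the one of 512 3-step routes that fits.

extend(1), extend(1), extend(1)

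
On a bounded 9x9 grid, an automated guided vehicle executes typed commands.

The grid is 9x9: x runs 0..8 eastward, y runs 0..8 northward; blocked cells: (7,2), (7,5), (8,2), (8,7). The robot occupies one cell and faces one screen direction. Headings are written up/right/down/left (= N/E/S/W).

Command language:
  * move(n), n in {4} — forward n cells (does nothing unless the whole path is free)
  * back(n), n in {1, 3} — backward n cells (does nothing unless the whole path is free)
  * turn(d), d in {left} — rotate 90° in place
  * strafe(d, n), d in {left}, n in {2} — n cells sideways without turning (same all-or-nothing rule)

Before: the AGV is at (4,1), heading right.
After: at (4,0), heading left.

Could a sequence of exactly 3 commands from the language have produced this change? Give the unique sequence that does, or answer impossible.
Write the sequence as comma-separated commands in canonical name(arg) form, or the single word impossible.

key: cell and facing (now W) both changed — the 3 commands mix motion and turning
start: at (4,1), heading right
step 1 (turn(left)): at (4,1), heading up
step 2 (back(1)): at (4,0), heading up
step 3 (turn(left)): at (4,0), heading left
all 125 alternatives checked — unique.

turn(left), back(1), turn(left)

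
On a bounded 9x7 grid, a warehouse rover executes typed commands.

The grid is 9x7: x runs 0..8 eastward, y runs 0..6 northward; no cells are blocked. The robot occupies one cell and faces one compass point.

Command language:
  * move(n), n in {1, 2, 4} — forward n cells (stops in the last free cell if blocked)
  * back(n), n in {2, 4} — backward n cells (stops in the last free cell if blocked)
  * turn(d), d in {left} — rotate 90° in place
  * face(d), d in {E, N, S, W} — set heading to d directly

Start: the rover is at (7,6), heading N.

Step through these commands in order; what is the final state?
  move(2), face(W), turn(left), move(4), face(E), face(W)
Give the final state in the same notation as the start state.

at (7,2), heading W

begin: at (7,6), heading N
step 1 (move(2)): at (7,6), heading N
step 2 (face(W)): at (7,6), heading W
step 3 (turn(left)): at (7,6), heading S
step 4 (move(4)): at (7,2), heading S
step 5 (face(E)): at (7,2), heading E
step 6 (face(W)): at (7,2), heading W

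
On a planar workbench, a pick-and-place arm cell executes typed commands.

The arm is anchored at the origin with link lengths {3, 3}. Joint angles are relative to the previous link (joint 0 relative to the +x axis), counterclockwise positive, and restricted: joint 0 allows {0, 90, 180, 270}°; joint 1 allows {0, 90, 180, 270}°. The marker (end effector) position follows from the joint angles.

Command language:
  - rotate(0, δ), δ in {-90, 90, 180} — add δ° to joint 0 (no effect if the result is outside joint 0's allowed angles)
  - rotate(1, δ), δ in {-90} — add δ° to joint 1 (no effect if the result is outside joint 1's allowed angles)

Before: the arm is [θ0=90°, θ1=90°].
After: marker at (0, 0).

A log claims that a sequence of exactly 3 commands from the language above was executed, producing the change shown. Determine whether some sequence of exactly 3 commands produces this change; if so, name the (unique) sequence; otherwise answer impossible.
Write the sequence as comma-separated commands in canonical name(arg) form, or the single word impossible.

rotate(1, -90), rotate(1, -90), rotate(1, -90)

begin: [θ0=90°, θ1=90°]
t=1 rotate(1, -90) ⇒ [θ0=90°, θ1=0°]
t=2 rotate(1, -90) ⇒ [θ0=90°, θ1=270°]
t=3 rotate(1, -90) ⇒ [θ0=90°, θ1=180°]
all 64 alternatives checked — unique.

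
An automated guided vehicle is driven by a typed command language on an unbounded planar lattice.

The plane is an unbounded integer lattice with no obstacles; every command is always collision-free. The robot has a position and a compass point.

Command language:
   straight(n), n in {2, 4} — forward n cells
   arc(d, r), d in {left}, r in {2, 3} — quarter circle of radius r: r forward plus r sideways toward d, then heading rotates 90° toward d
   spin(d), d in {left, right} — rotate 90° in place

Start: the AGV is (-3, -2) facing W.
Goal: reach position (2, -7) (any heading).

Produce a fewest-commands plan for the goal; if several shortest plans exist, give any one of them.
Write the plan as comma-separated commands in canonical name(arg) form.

arc(left, 2), arc(left, 3), straight(4)

start: (-3, -2) facing W
[1] after arc(left, 2): (-5, -4) facing S
[2] after arc(left, 3): (-2, -7) facing E
[3] after straight(4): (2, -7) facing E
no 2-step plan works, so 3 is optimal.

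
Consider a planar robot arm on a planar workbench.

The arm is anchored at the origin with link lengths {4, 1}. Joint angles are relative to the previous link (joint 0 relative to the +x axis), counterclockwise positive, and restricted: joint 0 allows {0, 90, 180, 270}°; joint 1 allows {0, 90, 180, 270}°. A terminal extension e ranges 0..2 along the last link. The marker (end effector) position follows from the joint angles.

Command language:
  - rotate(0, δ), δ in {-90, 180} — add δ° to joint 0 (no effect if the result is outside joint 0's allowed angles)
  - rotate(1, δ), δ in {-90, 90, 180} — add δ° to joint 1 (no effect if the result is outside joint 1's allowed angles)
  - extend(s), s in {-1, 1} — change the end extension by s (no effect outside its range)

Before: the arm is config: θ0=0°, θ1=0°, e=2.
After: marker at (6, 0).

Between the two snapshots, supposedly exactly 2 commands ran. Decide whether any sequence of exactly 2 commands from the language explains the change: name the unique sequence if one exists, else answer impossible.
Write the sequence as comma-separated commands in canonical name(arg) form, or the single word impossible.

extend(1), extend(-1)

key: running extend(-1) before extend(1) would end elsewhere — order is forced
begin: config: θ0=0°, θ1=0°, e=2
step 1 (extend(1)): config: θ0=0°, θ1=0°, e=2
step 2 (extend(-1)): config: θ0=0°, θ1=0°, e=1
no rival 2-sequence matches.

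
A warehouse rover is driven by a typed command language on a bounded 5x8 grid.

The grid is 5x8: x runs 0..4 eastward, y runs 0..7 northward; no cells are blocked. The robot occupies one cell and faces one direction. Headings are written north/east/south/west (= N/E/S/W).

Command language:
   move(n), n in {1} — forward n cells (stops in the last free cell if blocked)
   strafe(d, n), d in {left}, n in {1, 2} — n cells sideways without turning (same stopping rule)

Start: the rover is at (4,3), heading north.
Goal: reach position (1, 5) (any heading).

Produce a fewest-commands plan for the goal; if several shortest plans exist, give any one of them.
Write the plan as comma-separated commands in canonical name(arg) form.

t0: at (4,3), heading north
[1] after strafe(left, 2): at (2,3), heading north
[2] after move(1): at (2,4), heading north
[3] after move(1): at (2,5), heading north
[4] after strafe(left, 1): at (1,5), heading north
no 3-step plan works, so 4 is optimal.

strafe(left, 2), move(1), move(1), strafe(left, 1)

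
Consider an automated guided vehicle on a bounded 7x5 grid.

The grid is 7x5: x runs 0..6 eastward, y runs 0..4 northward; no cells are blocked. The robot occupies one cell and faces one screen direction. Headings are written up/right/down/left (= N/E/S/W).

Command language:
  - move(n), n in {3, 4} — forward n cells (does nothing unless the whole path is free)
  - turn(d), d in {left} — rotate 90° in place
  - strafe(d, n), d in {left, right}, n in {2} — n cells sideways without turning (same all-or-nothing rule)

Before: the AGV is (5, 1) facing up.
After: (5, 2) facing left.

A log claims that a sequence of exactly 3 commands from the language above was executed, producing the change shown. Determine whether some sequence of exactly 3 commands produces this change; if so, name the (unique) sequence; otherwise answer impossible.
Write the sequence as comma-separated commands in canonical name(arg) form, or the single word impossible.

key: running strafe(left, 2) before move(3) would end elsewhere — order is forced
begin: (5, 1) facing up
t=1 move(3) ⇒ (5, 4) facing up
t=2 turn(left) ⇒ (5, 4) facing left
t=3 strafe(left, 2) ⇒ (5, 2) facing left
uniquely the one of 125 3-step routes that fits.

move(3), turn(left), strafe(left, 2)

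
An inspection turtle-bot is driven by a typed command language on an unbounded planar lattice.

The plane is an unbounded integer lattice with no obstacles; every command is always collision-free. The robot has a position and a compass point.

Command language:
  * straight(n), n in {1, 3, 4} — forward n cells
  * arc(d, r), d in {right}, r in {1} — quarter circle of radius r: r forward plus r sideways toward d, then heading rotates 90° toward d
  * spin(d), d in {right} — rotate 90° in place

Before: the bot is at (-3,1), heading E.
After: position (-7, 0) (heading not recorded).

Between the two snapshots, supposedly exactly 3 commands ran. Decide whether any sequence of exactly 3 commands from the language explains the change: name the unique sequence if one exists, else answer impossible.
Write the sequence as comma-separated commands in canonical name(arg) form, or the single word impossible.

key: running straight(3) before spin(right) would end elsewhere — order is forced
t0: at (-3,1), heading E
1. spin(right) → at (-3,1), heading S
2. arc(right, 1) → at (-4,0), heading W
3. straight(3) → at (-7,0), heading W
uniquely the one of 125 3-step routes that fits.

spin(right), arc(right, 1), straight(3)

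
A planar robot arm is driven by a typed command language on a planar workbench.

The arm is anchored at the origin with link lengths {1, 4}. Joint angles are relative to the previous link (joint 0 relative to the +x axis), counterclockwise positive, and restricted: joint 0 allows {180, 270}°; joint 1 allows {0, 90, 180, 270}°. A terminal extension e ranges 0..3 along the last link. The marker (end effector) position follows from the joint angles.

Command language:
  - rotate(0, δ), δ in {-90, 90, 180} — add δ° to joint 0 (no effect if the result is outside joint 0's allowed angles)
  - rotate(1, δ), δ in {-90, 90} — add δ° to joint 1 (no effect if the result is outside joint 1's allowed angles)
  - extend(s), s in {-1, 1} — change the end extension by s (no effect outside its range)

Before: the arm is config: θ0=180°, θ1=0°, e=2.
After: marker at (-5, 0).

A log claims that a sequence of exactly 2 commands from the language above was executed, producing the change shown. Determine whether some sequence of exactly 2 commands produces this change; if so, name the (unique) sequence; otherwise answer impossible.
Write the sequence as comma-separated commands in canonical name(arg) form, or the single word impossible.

start: config: θ0=180°, θ1=0°, e=2
[1] after extend(-1): config: θ0=180°, θ1=0°, e=1
[2] after extend(-1): config: θ0=180°, θ1=0°, e=0
no rival 2-sequence matches.

extend(-1), extend(-1)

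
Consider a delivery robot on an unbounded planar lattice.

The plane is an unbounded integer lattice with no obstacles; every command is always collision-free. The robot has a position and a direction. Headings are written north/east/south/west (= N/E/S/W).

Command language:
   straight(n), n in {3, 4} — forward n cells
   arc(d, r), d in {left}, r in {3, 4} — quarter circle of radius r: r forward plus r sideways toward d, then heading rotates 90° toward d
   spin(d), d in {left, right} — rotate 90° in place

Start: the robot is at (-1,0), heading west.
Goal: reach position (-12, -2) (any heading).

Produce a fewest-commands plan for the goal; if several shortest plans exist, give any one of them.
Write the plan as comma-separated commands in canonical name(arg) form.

spin(right), arc(left, 4), straight(4), arc(left, 3), straight(3)

initial: at (-1,0), heading west
[1] after spin(right): at (-1,0), heading north
[2] after arc(left, 4): at (-5,4), heading west
[3] after straight(4): at (-9,4), heading west
[4] after arc(left, 3): at (-12,1), heading south
[5] after straight(3): at (-12,-2), heading south
no 4-step plan works, so 5 is optimal.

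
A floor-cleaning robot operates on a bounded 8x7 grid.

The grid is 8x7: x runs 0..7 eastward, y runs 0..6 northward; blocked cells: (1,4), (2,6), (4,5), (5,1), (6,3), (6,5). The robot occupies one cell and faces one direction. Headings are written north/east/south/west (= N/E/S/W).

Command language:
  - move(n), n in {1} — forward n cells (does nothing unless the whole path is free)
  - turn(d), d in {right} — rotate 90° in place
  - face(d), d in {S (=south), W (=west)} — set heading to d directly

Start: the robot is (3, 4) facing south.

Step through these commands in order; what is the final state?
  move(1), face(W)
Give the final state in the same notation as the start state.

start: (3, 4) facing south
[1] after move(1): (3, 3) facing south
[2] after face(W): (3, 3) facing west

(3, 3) facing west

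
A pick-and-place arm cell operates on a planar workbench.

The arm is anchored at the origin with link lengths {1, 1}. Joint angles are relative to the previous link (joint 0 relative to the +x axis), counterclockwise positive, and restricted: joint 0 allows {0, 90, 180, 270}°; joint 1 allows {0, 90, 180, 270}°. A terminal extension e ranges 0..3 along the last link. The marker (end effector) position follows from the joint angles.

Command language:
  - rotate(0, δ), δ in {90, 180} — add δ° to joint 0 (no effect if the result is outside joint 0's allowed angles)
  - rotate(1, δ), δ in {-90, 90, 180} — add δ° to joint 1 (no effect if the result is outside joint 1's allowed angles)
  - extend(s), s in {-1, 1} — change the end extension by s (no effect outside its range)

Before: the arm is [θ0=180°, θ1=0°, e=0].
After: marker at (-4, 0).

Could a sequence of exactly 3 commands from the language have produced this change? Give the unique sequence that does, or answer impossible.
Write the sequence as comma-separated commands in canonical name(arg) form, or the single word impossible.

key: running extend(1) before extend(-1) would end elsewhere — order is forced
t0: [θ0=180°, θ1=0°, e=0]
1. extend(-1) → [θ0=180°, θ1=0°, e=0]
2. extend(1) → [θ0=180°, θ1=0°, e=1]
3. extend(1) → [θ0=180°, θ1=0°, e=2]
no other 3-command option fits: unique.

extend(-1), extend(1), extend(1)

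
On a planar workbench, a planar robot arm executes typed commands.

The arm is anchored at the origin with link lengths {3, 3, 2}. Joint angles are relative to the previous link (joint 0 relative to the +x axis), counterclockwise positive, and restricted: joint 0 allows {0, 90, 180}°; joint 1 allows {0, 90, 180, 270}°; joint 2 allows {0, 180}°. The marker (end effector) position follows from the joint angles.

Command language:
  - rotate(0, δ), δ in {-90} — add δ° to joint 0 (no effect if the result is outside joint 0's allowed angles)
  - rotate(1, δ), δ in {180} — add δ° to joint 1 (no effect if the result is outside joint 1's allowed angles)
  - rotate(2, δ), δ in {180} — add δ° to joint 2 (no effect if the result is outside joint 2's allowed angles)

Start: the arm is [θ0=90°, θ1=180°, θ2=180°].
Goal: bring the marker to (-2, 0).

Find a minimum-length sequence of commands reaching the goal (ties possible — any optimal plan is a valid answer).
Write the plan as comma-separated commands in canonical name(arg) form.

begin: [θ0=90°, θ1=180°, θ2=180°]
[1] after rotate(2, 180): [θ0=90°, θ1=180°, θ2=0°]
[2] after rotate(0, -90): [θ0=0°, θ1=180°, θ2=0°]
nothing shorter than 2 reaches the goal.

rotate(2, 180), rotate(0, -90)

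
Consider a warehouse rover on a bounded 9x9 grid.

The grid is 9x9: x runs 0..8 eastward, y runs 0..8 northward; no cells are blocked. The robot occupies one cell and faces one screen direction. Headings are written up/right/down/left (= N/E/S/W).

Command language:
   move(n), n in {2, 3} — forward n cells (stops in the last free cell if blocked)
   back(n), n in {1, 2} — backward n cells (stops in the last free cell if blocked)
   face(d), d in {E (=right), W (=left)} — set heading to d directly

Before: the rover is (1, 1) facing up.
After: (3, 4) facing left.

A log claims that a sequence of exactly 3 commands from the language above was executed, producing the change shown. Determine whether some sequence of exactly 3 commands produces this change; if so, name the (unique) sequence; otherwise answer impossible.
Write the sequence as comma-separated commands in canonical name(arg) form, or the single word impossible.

key: cell and facing (now W) both changed — the 3 commands mix motion and turning
begin: (1, 1) facing up
1. move(3) → (1, 4) facing up
2. face(W) → (1, 4) facing left
3. back(2) → (3, 4) facing left
uniquely the one of 216 3-step routes that fits.

move(3), face(W), back(2)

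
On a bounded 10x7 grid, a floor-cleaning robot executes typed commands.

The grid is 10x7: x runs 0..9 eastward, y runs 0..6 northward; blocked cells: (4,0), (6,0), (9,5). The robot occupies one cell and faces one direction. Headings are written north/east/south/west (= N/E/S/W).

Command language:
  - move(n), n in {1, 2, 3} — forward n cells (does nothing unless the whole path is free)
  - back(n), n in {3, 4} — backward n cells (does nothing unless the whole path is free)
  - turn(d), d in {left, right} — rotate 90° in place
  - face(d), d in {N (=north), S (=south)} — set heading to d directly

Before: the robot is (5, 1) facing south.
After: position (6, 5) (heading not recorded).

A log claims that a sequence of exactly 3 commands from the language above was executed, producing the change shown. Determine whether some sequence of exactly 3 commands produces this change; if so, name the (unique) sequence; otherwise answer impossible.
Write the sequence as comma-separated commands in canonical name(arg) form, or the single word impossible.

key: running move(1) before back(4) would end elsewhere — order is forced
initial: (5, 1) facing south
t=1 back(4) ⇒ (5, 5) facing south
t=2 turn(left) ⇒ (5, 5) facing east
t=3 move(1) ⇒ (6, 5) facing east
no rival 3-sequence matches.

back(4), turn(left), move(1)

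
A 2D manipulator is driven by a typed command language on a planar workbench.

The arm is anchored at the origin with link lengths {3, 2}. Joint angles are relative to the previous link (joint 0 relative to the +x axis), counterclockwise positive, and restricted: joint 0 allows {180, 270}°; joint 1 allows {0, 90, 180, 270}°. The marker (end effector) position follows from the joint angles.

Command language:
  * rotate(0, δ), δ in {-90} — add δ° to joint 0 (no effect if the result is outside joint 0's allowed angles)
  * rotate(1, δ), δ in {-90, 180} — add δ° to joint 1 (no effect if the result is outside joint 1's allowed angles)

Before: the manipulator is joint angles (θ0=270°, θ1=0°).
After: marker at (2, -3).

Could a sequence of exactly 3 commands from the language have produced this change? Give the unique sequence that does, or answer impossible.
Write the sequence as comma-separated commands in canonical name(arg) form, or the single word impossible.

rotate(1, -90), rotate(1, -90), rotate(1, -90)

start: joint angles (θ0=270°, θ1=0°)
t=1 rotate(1, -90) ⇒ joint angles (θ0=270°, θ1=270°)
t=2 rotate(1, -90) ⇒ joint angles (θ0=270°, θ1=180°)
t=3 rotate(1, -90) ⇒ joint angles (θ0=270°, θ1=90°)
all 27 alternatives checked — unique.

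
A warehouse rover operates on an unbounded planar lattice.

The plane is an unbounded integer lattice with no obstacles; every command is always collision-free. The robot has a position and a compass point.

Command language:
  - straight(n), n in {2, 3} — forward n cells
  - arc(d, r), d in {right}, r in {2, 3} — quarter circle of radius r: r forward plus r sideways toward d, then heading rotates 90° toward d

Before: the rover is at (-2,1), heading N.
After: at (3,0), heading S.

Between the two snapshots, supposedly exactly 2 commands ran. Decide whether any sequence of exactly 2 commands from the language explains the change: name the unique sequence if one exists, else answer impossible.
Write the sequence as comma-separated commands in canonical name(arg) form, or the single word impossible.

key: cell and facing (now S) both changed — the 2 commands mix motion and turning
from: at (-2,1), heading N
step 1 (arc(right, 2)): at (0,3), heading E
step 2 (arc(right, 3)): at (3,0), heading S
no rival 2-sequence matches.

arc(right, 2), arc(right, 3)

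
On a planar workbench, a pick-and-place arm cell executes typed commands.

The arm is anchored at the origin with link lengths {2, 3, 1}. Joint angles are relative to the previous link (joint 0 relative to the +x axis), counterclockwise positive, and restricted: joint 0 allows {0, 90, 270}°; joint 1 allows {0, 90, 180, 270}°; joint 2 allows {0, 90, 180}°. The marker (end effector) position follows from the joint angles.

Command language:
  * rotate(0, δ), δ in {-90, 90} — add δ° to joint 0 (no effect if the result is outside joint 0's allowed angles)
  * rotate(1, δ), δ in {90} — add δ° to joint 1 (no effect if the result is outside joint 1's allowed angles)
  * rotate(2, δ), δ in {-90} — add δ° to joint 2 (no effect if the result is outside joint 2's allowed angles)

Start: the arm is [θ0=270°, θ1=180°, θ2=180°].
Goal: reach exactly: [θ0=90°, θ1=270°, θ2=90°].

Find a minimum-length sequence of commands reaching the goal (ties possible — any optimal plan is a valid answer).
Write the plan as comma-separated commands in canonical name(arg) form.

begin: [θ0=270°, θ1=180°, θ2=180°]
t=1 rotate(0, 90) ⇒ [θ0=0°, θ1=180°, θ2=180°]
t=2 rotate(0, 90) ⇒ [θ0=90°, θ1=180°, θ2=180°]
t=3 rotate(2, -90) ⇒ [θ0=90°, θ1=180°, θ2=90°]
t=4 rotate(1, 90) ⇒ [θ0=90°, θ1=270°, θ2=90°]
nothing shorter than 4 reaches the goal.

rotate(0, 90), rotate(0, 90), rotate(2, -90), rotate(1, 90)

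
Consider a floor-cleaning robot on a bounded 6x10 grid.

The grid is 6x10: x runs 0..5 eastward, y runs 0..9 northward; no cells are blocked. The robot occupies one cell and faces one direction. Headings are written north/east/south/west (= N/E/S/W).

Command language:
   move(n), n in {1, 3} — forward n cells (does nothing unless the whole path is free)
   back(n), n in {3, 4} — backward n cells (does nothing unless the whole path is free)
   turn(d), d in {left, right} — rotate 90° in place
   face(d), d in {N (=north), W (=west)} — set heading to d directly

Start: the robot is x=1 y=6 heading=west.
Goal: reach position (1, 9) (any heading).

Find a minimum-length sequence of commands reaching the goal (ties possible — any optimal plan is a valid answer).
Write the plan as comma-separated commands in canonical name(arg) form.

t0: x=1 y=6 heading=west
step 1 (turn(left)): x=1 y=6 heading=south
step 2 (back(3)): x=1 y=9 heading=south
minimal: 2 command(s), checked below 2.

turn(left), back(3)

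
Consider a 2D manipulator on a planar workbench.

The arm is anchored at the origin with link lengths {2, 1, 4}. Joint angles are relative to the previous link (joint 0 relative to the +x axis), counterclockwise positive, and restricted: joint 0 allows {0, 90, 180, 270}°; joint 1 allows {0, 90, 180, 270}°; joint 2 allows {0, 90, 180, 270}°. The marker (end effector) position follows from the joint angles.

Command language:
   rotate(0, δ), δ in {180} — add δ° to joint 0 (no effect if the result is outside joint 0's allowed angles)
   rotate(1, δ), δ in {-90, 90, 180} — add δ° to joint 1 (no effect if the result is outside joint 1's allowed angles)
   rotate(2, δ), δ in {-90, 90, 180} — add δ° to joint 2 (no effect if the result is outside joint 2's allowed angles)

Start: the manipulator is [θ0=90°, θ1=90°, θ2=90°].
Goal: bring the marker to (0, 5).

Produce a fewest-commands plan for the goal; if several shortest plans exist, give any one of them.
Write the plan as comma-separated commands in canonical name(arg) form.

initial: [θ0=90°, θ1=90°, θ2=90°]
1. rotate(2, 90) → [θ0=90°, θ1=90°, θ2=180°]
2. rotate(1, 90) → [θ0=90°, θ1=180°, θ2=180°]
shorter routes all fall short; 2 is best.

rotate(2, 90), rotate(1, 90)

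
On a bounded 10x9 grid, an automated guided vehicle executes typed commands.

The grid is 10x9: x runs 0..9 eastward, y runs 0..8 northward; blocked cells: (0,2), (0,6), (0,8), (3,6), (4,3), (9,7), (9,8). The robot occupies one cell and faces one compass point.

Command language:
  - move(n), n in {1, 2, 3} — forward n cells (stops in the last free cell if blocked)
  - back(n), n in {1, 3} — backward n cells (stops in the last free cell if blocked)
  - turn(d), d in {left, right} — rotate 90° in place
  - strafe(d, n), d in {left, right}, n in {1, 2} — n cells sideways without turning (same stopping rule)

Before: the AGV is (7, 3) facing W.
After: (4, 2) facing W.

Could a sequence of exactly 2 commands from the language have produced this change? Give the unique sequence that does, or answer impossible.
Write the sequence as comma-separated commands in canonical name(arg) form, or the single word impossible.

strafe(left, 1), move(3)

key: still facing W at the end — nothing in the sequence rotates
from: (7, 3) facing W
step 1 (strafe(left, 1)): (7, 2) facing W
step 2 (move(3)): (4, 2) facing W
uniquely the one of 121 2-step routes that fits.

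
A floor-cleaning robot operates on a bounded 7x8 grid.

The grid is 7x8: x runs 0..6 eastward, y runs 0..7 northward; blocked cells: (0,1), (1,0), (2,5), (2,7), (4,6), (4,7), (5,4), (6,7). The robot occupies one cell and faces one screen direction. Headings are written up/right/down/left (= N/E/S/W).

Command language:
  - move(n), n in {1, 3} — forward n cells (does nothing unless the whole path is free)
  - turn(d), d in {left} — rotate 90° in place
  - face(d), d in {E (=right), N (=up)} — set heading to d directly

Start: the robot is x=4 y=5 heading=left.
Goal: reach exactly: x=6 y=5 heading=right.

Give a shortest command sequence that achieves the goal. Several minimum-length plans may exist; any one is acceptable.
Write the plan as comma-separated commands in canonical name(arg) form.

face(E), move(1), move(1)

start: x=4 y=5 heading=left
step 1 (face(E)): x=4 y=5 heading=right
step 2 (move(1)): x=5 y=5 heading=right
step 3 (move(1)): x=6 y=5 heading=right
no 2-step plan works, so 3 is optimal.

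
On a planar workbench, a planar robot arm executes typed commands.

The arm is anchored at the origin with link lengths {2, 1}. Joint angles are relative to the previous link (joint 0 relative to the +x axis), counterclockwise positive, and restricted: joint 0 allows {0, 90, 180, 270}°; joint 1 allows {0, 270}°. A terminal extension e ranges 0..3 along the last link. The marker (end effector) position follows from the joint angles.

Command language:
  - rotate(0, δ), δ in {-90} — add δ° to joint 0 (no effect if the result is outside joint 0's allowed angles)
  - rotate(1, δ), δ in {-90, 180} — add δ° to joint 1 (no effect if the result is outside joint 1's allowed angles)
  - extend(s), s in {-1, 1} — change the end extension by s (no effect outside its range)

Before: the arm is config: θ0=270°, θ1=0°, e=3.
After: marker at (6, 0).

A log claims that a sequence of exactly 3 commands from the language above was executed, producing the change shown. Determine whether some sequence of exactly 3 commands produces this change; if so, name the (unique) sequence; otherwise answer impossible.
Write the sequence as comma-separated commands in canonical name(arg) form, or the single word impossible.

start: config: θ0=270°, θ1=0°, e=3
step 1 (rotate(0, -90)): config: θ0=180°, θ1=0°, e=3
step 2 (rotate(0, -90)): config: θ0=90°, θ1=0°, e=3
step 3 (rotate(0, -90)): config: θ0=0°, θ1=0°, e=3
no other 3-command option fits: unique.

rotate(0, -90), rotate(0, -90), rotate(0, -90)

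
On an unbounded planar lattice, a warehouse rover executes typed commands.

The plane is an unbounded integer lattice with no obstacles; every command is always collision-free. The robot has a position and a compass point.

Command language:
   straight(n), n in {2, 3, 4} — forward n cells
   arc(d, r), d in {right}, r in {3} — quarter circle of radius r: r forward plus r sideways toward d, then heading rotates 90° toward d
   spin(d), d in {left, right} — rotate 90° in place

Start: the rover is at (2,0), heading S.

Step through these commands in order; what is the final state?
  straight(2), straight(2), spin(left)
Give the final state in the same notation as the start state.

at (2,-4), heading E

begin: at (2,0), heading S
[1] after straight(2): at (2,-2), heading S
[2] after straight(2): at (2,-4), heading S
[3] after spin(left): at (2,-4), heading E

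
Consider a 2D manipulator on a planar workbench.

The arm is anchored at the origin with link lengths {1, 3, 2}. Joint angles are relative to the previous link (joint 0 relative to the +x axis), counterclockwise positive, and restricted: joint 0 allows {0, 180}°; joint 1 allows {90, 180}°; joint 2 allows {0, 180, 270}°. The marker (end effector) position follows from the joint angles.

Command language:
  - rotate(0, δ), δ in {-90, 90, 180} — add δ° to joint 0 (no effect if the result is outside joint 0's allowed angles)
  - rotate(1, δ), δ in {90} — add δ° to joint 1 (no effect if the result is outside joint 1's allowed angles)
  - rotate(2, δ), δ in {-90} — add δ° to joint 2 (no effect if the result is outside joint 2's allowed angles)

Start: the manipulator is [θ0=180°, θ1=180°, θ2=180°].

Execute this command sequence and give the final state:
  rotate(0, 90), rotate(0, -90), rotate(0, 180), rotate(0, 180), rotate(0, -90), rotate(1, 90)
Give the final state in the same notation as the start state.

begin: [θ0=180°, θ1=180°, θ2=180°]
t=1 rotate(0, 90) ⇒ [θ0=180°, θ1=180°, θ2=180°]
t=2 rotate(0, -90) ⇒ [θ0=180°, θ1=180°, θ2=180°]
t=3 rotate(0, 180) ⇒ [θ0=0°, θ1=180°, θ2=180°]
t=4 rotate(0, 180) ⇒ [θ0=180°, θ1=180°, θ2=180°]
t=5 rotate(0, -90) ⇒ [θ0=180°, θ1=180°, θ2=180°]
t=6 rotate(1, 90) ⇒ [θ0=180°, θ1=180°, θ2=180°]

[θ0=180°, θ1=180°, θ2=180°]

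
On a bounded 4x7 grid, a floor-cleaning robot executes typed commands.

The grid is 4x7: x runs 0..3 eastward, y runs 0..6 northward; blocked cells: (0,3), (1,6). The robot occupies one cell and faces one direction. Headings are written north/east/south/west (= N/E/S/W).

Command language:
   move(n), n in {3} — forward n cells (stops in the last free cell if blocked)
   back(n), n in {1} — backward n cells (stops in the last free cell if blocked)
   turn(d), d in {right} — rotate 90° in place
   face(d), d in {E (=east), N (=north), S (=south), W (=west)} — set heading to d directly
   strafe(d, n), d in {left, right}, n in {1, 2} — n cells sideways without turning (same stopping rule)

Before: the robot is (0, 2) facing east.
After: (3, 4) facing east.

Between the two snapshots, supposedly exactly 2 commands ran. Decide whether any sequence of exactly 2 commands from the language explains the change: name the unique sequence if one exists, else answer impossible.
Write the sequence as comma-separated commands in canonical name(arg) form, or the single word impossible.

key: heading stays E — no command in the sequence turns
start: (0, 2) facing east
[1] after move(3): (3, 2) facing east
[2] after strafe(left, 2): (3, 4) facing east
no other 2-command option fits: unique.

move(3), strafe(left, 2)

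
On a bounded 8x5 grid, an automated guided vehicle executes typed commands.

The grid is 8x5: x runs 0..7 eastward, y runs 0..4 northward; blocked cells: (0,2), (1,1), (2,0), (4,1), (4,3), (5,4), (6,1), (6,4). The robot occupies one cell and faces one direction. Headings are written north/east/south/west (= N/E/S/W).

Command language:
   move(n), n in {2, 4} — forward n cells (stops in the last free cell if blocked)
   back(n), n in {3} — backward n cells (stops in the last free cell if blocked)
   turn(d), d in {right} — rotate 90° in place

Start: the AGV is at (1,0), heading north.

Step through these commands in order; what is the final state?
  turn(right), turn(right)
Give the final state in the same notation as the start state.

at (1,0), heading south

from: at (1,0), heading north
[1] after turn(right): at (1,0), heading east
[2] after turn(right): at (1,0), heading south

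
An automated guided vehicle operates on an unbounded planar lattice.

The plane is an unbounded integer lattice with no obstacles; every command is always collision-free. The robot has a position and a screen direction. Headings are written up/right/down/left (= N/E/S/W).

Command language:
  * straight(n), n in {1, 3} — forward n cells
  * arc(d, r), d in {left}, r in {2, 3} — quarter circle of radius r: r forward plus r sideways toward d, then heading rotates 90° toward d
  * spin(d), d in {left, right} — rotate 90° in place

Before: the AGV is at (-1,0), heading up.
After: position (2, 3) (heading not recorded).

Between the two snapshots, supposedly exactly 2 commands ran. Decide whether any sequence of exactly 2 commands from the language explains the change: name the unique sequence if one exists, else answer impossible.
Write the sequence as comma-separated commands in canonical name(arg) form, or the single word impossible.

spin(right), arc(left, 3)

key: running arc(left, 3) before spin(right) would end elsewhere — order is forced
start: at (-1,0), heading up
[1] after spin(right): at (-1,0), heading right
[2] after arc(left, 3): at (2,3), heading up
all 36 alternatives checked — unique.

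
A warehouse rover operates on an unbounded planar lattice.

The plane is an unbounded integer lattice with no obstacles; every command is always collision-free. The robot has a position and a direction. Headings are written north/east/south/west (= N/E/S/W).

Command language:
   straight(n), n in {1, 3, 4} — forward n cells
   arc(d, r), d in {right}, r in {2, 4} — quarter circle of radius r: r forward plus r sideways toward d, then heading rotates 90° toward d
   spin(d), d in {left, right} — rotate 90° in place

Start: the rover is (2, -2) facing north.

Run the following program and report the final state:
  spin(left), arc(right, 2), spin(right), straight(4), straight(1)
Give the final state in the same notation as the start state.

initial: (2, -2) facing north
1. spin(left) → (2, -2) facing west
2. arc(right, 2) → (0, 0) facing north
3. spin(right) → (0, 0) facing east
4. straight(4) → (4, 0) facing east
5. straight(1) → (5, 0) facing east

(5, 0) facing east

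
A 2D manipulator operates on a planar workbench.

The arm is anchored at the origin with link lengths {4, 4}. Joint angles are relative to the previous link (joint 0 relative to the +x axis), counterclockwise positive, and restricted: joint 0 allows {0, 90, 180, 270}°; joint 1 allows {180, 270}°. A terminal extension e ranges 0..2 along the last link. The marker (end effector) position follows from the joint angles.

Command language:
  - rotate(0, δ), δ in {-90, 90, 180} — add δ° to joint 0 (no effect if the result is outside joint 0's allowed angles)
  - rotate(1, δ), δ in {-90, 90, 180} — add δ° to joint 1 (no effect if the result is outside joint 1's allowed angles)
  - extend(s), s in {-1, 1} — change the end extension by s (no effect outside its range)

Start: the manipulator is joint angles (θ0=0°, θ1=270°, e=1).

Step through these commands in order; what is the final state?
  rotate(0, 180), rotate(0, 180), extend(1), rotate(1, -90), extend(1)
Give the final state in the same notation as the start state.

t0: joint angles (θ0=0°, θ1=270°, e=1)
t=1 rotate(0, 180) ⇒ joint angles (θ0=180°, θ1=270°, e=1)
t=2 rotate(0, 180) ⇒ joint angles (θ0=0°, θ1=270°, e=1)
t=3 extend(1) ⇒ joint angles (θ0=0°, θ1=270°, e=2)
t=4 rotate(1, -90) ⇒ joint angles (θ0=0°, θ1=180°, e=2)
t=5 extend(1) ⇒ joint angles (θ0=0°, θ1=180°, e=2)

joint angles (θ0=0°, θ1=180°, e=2)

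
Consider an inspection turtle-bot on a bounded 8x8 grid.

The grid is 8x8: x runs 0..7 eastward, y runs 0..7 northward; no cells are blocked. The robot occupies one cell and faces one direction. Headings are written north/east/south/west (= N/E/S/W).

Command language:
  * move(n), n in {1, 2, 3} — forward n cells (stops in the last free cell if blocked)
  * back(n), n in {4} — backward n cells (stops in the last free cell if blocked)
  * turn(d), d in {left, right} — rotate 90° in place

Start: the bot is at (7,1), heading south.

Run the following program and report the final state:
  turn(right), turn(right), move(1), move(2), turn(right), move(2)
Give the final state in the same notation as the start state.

at (7,4), heading east

start: at (7,1), heading south
[1] after turn(right): at (7,1), heading west
[2] after turn(right): at (7,1), heading north
[3] after move(1): at (7,2), heading north
[4] after move(2): at (7,4), heading north
[5] after turn(right): at (7,4), heading east
[6] after move(2): at (7,4), heading east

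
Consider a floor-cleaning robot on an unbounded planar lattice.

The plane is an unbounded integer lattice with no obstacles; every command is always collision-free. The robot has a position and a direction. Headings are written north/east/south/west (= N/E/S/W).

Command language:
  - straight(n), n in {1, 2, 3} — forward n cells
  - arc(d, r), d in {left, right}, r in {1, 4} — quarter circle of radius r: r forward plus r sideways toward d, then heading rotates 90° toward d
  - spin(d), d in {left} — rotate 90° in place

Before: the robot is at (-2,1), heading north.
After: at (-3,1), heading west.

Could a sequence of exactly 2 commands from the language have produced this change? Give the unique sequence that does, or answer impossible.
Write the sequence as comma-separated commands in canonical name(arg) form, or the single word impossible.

key: order matters: swapping spin(left) and straight(1) lands elsewhere
from: at (-2,1), heading north
t=1 spin(left) ⇒ at (-2,1), heading west
t=2 straight(1) ⇒ at (-3,1), heading west
no rival 2-sequence matches.

spin(left), straight(1)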